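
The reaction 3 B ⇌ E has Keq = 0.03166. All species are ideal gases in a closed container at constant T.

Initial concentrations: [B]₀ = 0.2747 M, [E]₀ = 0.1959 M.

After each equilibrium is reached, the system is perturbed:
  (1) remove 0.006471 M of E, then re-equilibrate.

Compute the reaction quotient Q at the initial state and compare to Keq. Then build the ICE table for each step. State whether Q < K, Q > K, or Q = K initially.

Q₀ = 9.451 vs Keq = 0.03166 ⇒ Q>K, reverse
Step 1:
                   B          E
  Initial     0.2747     0.1959
  Change      0.5369     -0.179
  Equil       0.8116    0.01693
  solve Keq expr → x = -0.179; check Q = 0.03166
Then remove 0.006471 M of E.
Step 2:
                   B          E
  Initial     0.8116    0.01046
  Change     -0.0164   0.005466
  Equil       0.7952    0.01592
  solve Keq expr → x = 0.005466; check Q = 0.03166

Q₀ = 9.451; Q > K (proceeds reverse)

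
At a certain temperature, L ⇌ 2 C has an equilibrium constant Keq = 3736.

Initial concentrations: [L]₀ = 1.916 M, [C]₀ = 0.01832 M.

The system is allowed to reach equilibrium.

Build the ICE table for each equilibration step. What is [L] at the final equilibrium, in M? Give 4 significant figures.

Q₀ = 1.7517e-04 vs Keq = 3736 ⇒ Q<K, forward
Step 1:
                    L           C
  Initial       1.916     0.01832
  Change       -1.912       3.824
  Equil      0.003952       3.842
  solve Keq expr → x = 1.912; check Q = 3736

[L]_eq = 0.003952 M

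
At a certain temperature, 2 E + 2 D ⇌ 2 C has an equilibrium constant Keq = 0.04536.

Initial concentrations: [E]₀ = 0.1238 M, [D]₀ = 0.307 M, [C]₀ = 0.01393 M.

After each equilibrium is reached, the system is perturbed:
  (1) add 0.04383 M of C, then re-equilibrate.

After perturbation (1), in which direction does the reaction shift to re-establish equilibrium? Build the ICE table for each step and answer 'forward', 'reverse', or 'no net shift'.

Direction: reverse

Q₀ = 0.1343 vs Keq = 0.04536 ⇒ Q>K, reverse
Step 1:
                  E         D         C
  init       0.1238     0.307   0.01393
  Δ        0.005339  0.005339 -0.005339
  eq         0.1291    0.3123  0.008591
  solve Keq expr → x = -0.00267; check Q = 0.04536
Then add 0.04383 M of C.
Step 2:
                  E         D         C
  init       0.1291    0.3123   0.05242
  Δ         0.03976   0.03976  -0.03976
  eq         0.1689    0.3521   0.01267
  solve Keq expr → x = -0.01988; check Q = 0.04536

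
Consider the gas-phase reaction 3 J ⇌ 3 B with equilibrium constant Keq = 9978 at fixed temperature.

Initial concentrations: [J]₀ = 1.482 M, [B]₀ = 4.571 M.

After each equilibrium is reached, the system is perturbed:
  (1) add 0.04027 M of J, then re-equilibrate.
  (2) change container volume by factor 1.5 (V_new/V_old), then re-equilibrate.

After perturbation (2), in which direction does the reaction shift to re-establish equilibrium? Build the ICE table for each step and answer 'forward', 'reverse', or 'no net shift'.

Q₀ = 29.34 vs Keq = 9978 ⇒ Q<K, forward
Step 1:
                   J          B
  Initial      1.482      4.571
  Change      -1.213      1.213
  Equil       0.2687      5.784
  solve Keq expr → x = 0.4044; check Q = 9978
Then add 0.04027 M of J.
Step 2:
                   J          B
  Initial      0.309      5.784
  Change    -0.03848    0.03848
  Equil       0.2705      5.823
  solve Keq expr → x = 0.01283; check Q = 9978
Then change container volume by factor 1.5 (V_new/V_old).
Step 3:
                   J          B
  Initial     0.1803      3.882
  Change           0          0
  Equil       0.1803      3.882
  solve Keq expr → x = 0; check Q = 9978

Direction: no net shift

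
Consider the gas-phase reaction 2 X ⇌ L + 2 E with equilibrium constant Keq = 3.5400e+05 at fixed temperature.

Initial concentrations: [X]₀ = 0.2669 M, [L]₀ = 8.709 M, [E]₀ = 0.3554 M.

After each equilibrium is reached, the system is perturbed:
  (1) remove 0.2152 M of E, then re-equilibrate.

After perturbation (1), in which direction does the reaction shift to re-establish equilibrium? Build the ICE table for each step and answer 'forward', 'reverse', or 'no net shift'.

Direction: forward

Q₀ = 15.44 vs Keq = 3.5400e+05 ⇒ Q<K, forward
Step 1:
                    X           L           E
  init         0.2669       8.709      0.3554
  Δ           -0.2638      0.1319      0.2638
  eq         0.003094       8.841      0.6192
  solve Keq expr → x = 0.1319; check Q = 3.5400e+05
Then remove 0.2152 M of E.
Step 2:
                    X           L           E
  init       0.003094       8.841       0.404
  Δ          -0.00107  5.3502e-04     0.00107
  eq         0.002024       8.841      0.4051
  solve Keq expr → x = 5.3502e-04; check Q = 3.5400e+05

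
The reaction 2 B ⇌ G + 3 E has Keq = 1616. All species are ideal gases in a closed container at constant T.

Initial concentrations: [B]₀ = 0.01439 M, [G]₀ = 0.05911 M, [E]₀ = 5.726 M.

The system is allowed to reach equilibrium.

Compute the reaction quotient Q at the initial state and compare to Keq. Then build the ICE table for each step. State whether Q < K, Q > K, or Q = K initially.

Q₀ = 5.3591e+04; Q > K (proceeds reverse)

Q₀ = 5.3591e+04 vs Keq = 1616 ⇒ Q>K, reverse
Step 1:
                  B         G         E
  init      0.01439   0.05911     5.726
  Δ         0.04819  -0.02409  -0.07228
  eq        0.06258   0.03502     5.654
  solve Keq expr → x = -0.02409; check Q = 1616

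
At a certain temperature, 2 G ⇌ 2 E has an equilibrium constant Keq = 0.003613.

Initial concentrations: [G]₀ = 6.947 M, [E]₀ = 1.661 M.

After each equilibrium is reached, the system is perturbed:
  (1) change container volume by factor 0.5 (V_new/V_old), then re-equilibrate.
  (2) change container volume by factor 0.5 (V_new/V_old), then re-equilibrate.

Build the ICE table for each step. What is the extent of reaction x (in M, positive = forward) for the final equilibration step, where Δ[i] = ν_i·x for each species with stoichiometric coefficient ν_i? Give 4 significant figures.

x = 0 M

Q₀ = 0.05717 vs Keq = 0.003613 ⇒ Q>K, reverse
Step 1:
                    G           E
  init          6.947       1.661
  Δ             1.173      -1.173
  eq             8.12      0.4881
  solve Keq expr → x = -0.5865; check Q = 0.003613
Then change container volume by factor 0.5 (V_new/V_old).
Step 2:
                    G           E
  init          16.24      0.9761
  Δ                 0           0
  eq            16.24      0.9761
  solve Keq expr → x = 0; check Q = 0.003613
Then change container volume by factor 0.5 (V_new/V_old).
Step 3:
                    G           E
  init          32.48       1.952
  Δ                 0           0
  eq            32.48       1.952
  solve Keq expr → x = 0; check Q = 0.003613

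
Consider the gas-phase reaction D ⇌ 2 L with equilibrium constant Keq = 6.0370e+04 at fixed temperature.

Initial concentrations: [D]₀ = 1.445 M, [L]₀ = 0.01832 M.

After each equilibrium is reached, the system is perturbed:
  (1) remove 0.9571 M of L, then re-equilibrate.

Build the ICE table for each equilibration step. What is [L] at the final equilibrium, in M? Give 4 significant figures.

[L]_eq = 1.951 M

Q₀ = 2.3226e-04 vs Keq = 6.0370e+04 ⇒ Q<K, forward
Step 1:
                   D          L
  init         1.445    0.01832
  Δ           -1.445       2.89
  eq      1.4008e-04      2.908
  solve Keq expr → x = 1.445; check Q = 6.0370e+04
Then remove 0.9571 M of L.
Step 2:
                   D          L
  init    1.4008e-04      1.951
  Δ       -7.7024e-05 1.5405e-04
  eq      6.3057e-05      1.951
  solve Keq expr → x = 7.7024e-05; check Q = 6.0370e+04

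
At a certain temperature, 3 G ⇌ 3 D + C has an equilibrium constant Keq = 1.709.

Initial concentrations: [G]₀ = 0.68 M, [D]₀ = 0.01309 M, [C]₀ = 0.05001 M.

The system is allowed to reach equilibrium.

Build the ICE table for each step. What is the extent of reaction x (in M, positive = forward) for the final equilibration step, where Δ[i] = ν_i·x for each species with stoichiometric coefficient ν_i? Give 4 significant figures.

x = 0.1507 M

Q₀ = 3.5674e-07 vs Keq = 1.709 ⇒ Q<K, forward
Step 1:
                  G         D         C
  Initial      0.68   0.01309   0.05001
  Change    -0.4522    0.4522    0.1507
  Equil      0.2278    0.4652    0.2007
  solve Keq expr → x = 0.1507; check Q = 1.709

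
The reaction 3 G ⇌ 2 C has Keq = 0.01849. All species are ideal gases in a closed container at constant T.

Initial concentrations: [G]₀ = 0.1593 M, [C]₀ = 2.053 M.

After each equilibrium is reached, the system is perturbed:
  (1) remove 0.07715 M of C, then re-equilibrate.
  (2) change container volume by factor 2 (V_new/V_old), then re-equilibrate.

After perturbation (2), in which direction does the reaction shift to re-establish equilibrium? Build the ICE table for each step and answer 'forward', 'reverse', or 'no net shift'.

Q₀ = 1043 vs Keq = 0.01849 ⇒ Q>K, reverse
Step 1:
                   G          C
  init        0.1593      2.053
  Δ            2.295      -1.53
  eq           2.454     0.5229
  solve Keq expr → x = -0.7651; check Q = 0.01849
Then remove 0.07715 M of C.
Step 2:
                   G          C
  init         2.454     0.4457
  Δ         -0.07843    0.05229
  eq           2.376      0.498
  solve Keq expr → x = 0.02614; check Q = 0.01849
Then change container volume by factor 2 (V_new/V_old).
Step 3:
                   G          C
  init         1.188      0.249
  Δ          0.08169   -0.05446
  eq            1.27     0.1945
  solve Keq expr → x = -0.02723; check Q = 0.01849

Direction: reverse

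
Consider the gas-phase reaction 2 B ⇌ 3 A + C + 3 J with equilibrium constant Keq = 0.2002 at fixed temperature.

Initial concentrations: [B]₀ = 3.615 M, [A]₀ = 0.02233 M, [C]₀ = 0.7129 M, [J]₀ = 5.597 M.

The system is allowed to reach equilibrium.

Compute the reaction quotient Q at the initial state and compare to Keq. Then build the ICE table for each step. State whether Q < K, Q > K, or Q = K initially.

Q₀ = 1.0650e-04 vs Keq = 0.2002 ⇒ Q<K, forward
Step 1:
                  B         A         C         J
  I           3.615   0.02233    0.7129     5.597
  C         -0.1511    0.2266   0.07554    0.2266
  E           3.464    0.2489    0.7884     5.824
  solve Keq expr → x = 0.07554; check Q = 0.2002

Q₀ = 1.0650e-04; Q < K (proceeds forward)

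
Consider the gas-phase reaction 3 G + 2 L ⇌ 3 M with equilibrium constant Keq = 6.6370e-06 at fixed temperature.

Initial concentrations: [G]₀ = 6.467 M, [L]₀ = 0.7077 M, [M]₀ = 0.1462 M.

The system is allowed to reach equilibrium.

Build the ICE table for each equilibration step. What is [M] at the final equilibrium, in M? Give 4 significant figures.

Q₀ = 2.3069e-05 vs Keq = 6.6370e-06 ⇒ Q>K, reverse
Step 1:
                  G         L         M
  I           6.467    0.7077    0.1462
  C          0.0462    0.0308   -0.0462
  E           6.513    0.7385       0.1
  solve Keq expr → x = -0.0154; check Q = 6.6370e-06

[M]_eq = 0.1 M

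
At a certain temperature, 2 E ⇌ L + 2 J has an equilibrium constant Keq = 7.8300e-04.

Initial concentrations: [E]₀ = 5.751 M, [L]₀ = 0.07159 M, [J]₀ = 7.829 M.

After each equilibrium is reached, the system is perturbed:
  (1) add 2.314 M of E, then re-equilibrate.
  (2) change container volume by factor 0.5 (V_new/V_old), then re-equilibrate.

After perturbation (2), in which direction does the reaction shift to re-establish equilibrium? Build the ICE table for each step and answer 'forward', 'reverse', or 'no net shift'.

Direction: reverse

Q₀ = 0.1327 vs Keq = 7.8300e-04 ⇒ Q>K, reverse
Step 1:
                  E         L         J
  Initial     5.751   0.07159     7.829
  Change     0.1423  -0.07113   -0.1423
  Equil       5.893 4.6024e-04     7.687
  solve Keq expr → x = -0.07113; check Q = 7.8300e-04
Then add 2.314 M of E.
Step 2:
                  E         L         J
  Initial     8.207 4.6024e-04     7.687
  Change  -8.6400e-04 4.3200e-04 8.6400e-04
  Equil       8.206 8.9225e-04     7.688
  solve Keq expr → x = 4.3200e-04; check Q = 7.8300e-04
Then change container volume by factor 0.5 (V_new/V_old).
Step 3:
                  E         L         J
  Initial     16.41  0.001784     15.38
  Change   0.001784 -8.9184e-04 -0.001784
  Equil       16.41 8.9265e-04     15.37
  solve Keq expr → x = -8.9184e-04; check Q = 7.8300e-04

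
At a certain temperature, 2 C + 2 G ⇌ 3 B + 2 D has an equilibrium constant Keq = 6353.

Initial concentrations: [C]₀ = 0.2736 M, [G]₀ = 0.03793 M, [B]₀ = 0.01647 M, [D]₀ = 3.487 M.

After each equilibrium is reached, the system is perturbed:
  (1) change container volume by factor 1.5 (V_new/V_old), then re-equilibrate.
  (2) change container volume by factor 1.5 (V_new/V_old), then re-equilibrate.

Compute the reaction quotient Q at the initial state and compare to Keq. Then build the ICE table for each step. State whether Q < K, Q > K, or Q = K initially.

Q₀ = 0.5044 vs Keq = 6353 ⇒ Q<K, forward
Step 1:
                   C          G          B          D
  init        0.2736    0.03793    0.01647      3.487
  Δ         -0.03462   -0.03462    0.05193    0.03462
  eq           0.239   0.003308     0.0684      3.522
  solve Keq expr → x = 0.01731; check Q = 6353
Then change container volume by factor 1.5 (V_new/V_old).
Step 2:
                   C          G          B          D
  init        0.1593   0.002205     0.0456      2.348
  Δ       -3.6738e-04 -3.6738e-04 5.5107e-04 3.6738e-04
  eq           0.159   0.001838    0.04615      2.348
  solve Keq expr → x = 1.8369e-04; check Q = 6353
Then change container volume by factor 1.5 (V_new/V_old).
Step 3:
                   C          G          B          D
  init         0.106   0.001225    0.03077      1.565
  Δ       -2.0747e-04 -2.0747e-04 3.1121e-04 2.0747e-04
  eq          0.1058   0.001018    0.03108      1.566
  solve Keq expr → x = 1.0374e-04; check Q = 6353

Q₀ = 0.5044; Q < K (proceeds forward)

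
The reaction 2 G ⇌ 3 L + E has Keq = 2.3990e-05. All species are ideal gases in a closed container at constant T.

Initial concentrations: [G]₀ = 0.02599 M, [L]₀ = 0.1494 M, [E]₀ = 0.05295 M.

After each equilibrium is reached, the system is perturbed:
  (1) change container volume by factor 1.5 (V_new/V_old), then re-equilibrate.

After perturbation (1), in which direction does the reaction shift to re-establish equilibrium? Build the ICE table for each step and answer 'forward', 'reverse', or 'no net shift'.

Direction: forward

Q₀ = 0.2614 vs Keq = 2.3990e-05 ⇒ Q>K, reverse
Step 1:
                    G           L           E
  Initial     0.02599      0.1494     0.05295
  Change      0.08093     -0.1214    -0.04046
  Equil        0.1069     0.02801     0.01249
  solve Keq expr → x = -0.04046; check Q = 2.3990e-05
Then change container volume by factor 1.5 (V_new/V_old).
Step 2:
                    G           L           E
  Initial     0.07128     0.01867    0.008324
  Change     -0.00268     0.00402     0.00134
  Equil        0.0686     0.02269    0.009664
  solve Keq expr → x = 0.00134; check Q = 2.3990e-05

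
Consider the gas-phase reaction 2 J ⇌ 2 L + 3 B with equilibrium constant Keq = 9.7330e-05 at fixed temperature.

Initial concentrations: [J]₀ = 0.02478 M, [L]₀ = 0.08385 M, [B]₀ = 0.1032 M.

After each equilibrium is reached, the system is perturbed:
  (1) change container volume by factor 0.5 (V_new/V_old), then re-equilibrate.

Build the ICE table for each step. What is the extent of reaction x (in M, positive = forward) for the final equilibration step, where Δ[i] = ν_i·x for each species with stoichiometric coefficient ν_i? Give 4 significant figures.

x = -0.0114 M

Q₀ = 0.01258 vs Keq = 9.7330e-05 ⇒ Q>K, reverse
Step 1:
                  J         L         B
  I         0.02478   0.08385    0.1032
  C         0.03431  -0.03431  -0.05146
  E         0.05909   0.04954   0.05174
  solve Keq expr → x = -0.01715; check Q = 9.7330e-05
Then change container volume by factor 0.5 (V_new/V_old).
Step 2:
                  J         L         B
  I          0.1182   0.09908    0.1035
  C          0.0228   -0.0228   -0.0342
  E           0.141   0.07628   0.06927
  solve Keq expr → x = -0.0114; check Q = 9.7330e-05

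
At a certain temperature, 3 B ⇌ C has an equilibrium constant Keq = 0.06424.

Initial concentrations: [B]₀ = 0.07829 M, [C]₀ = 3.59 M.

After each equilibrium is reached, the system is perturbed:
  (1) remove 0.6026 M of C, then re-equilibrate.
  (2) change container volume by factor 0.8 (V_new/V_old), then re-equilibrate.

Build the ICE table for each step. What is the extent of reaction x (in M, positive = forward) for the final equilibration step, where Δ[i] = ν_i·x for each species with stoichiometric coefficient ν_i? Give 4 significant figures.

x = 0.1569 M

Q₀ = 7481 vs Keq = 0.06424 ⇒ Q>K, reverse
Step 1:
                   B          C
  I          0.07829       3.59
  C            3.305     -1.102
  E            3.383      2.488
  solve Keq expr → x = -1.102; check Q = 0.06424
Then remove 0.6026 M of C.
Step 2:
                   B          C
  I            3.383      1.886
  C          -0.2534    0.08445
  E             3.13       1.97
  solve Keq expr → x = 0.08445; check Q = 0.06424
Then change container volume by factor 0.8 (V_new/V_old).
Step 3:
                   B          C
  I            3.913      2.463
  C          -0.4707     0.1569
  E            3.442       2.62
  solve Keq expr → x = 0.1569; check Q = 0.06424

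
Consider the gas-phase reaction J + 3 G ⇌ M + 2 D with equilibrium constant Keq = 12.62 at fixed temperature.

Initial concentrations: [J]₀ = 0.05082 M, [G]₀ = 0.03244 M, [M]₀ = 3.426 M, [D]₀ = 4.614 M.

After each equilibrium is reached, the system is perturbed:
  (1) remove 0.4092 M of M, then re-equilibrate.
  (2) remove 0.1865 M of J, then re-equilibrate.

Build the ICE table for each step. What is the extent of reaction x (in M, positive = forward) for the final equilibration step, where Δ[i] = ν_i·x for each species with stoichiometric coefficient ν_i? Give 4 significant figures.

x = -0.04164 M

Q₀ = 4.2040e+07 vs Keq = 12.62 ⇒ Q>K, reverse
Step 1:
                  J         G         M         D
  I         0.05082   0.03244     3.426     4.614
  C           0.548     1.644    -0.548    -1.096
  E          0.5989     1.677     2.878     3.518
  solve Keq expr → x = -0.548; check Q = 12.62
Then remove 0.4092 M of M.
Step 2:
                  J         G         M         D
  I          0.5989     1.677     2.469     3.518
  C        -0.01766  -0.05298   0.01766   0.03532
  E          0.5812     1.624     2.486     3.553
  solve Keq expr → x = 0.01766; check Q = 12.62
Then remove 0.1865 M of J.
Step 3:
                  J         G         M         D
  I          0.3947     1.624     2.486     3.553
  C         0.04164    0.1249  -0.04164  -0.08327
  E          0.4363     1.749     2.445      3.47
  solve Keq expr → x = -0.04164; check Q = 12.62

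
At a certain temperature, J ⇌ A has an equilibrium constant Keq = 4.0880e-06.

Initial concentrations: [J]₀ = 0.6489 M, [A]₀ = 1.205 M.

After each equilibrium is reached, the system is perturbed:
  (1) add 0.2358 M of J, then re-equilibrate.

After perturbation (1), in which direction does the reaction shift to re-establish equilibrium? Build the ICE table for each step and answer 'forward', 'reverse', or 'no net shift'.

Q₀ = 1.857 vs Keq = 4.0880e-06 ⇒ Q>K, reverse
Step 1:
                   J          A
  I           0.6489      1.205
  C            1.205     -1.205
  E            1.854 7.5787e-06
  solve Keq expr → x = -1.205; check Q = 4.0880e-06
Then add 0.2358 M of J.
Step 2:
                   J          A
  I             2.09 7.5787e-06
  C       -9.6395e-07 9.6395e-07
  E             2.09 8.5427e-06
  solve Keq expr → x = 9.6395e-07; check Q = 4.0880e-06

Direction: forward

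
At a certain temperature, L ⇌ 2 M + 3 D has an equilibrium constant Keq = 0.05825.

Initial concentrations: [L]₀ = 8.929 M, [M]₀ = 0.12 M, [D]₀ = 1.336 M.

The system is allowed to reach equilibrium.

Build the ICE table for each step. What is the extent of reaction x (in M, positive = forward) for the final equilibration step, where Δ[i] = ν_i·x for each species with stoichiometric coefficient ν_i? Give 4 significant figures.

x = 0.1077 M

Q₀ = 0.003846 vs Keq = 0.05825 ⇒ Q<K, forward
Step 1:
                  L         M         D
  I           8.929      0.12     1.336
  C         -0.1077    0.2154    0.3231
  E           8.821    0.3354     1.659
  solve Keq expr → x = 0.1077; check Q = 0.05825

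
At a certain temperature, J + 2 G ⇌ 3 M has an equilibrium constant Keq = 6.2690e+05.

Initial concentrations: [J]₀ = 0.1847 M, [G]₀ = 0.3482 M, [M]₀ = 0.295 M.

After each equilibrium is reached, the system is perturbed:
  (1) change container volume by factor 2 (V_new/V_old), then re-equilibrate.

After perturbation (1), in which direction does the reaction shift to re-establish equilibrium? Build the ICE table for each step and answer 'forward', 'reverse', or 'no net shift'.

Q₀ = 1.146 vs Keq = 6.2690e+05 ⇒ Q<K, forward
Step 1:
                   J          G          M
  Initial     0.1847     0.3482      0.295
  Change     -0.1703    -0.3406     0.5109
  Equil      0.01441   0.007613     0.8059
  solve Keq expr → x = 0.1703; check Q = 6.2690e+05
Then change container volume by factor 2 (V_new/V_old).
Step 2:
                   J          G          M
  Initial   0.007203   0.003806     0.4029
  Change           0          0          0
  Equil     0.007203   0.003806     0.4029
  solve Keq expr → x = 0; check Q = 6.2690e+05

Direction: no net shift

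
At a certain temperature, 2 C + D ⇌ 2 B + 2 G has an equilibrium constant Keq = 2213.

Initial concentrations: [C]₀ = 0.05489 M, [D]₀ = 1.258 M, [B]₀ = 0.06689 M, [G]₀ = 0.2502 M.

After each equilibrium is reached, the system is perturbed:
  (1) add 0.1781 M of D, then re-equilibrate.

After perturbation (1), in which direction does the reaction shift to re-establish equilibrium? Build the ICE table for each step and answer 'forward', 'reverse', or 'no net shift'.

Direction: forward

Q₀ = 0.0739 vs Keq = 2213 ⇒ Q<K, forward
Step 1:
                   C          D          B          G
  init       0.05489      1.258    0.06689     0.2502
  Δ         -0.05418   -0.02709    0.05418    0.05418
  eq      7.0610e-04      1.231     0.1211     0.3044
  solve Keq expr → x = 0.02709; check Q = 2213
Then add 0.1781 M of D.
Step 2:
                   C          D          B          G
  init    7.0610e-04      1.409     0.1211     0.3044
  Δ       -4.5779e-05 -2.2889e-05 4.5779e-05 4.5779e-05
  eq      6.6033e-04      1.409     0.1211     0.3044
  solve Keq expr → x = 2.2889e-05; check Q = 2213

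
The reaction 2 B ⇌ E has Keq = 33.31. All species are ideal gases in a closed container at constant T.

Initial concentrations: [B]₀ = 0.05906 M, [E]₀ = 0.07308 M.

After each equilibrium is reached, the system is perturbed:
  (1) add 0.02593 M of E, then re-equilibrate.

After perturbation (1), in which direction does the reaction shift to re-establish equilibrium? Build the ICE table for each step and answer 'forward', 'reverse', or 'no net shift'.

Q₀ = 20.95 vs Keq = 33.31 ⇒ Q<K, forward
Step 1:
                   B          E
  Initial    0.05906    0.07308
  Change    -0.01056   0.005279
  Equil       0.0485    0.07836
  solve Keq expr → x = 0.005279; check Q = 33.31
Then add 0.02593 M of E.
Step 2:
                   B          E
  Initial     0.0485     0.1043
  Change    0.006565  -0.003282
  Equil      0.05507      0.101
  solve Keq expr → x = -0.003282; check Q = 33.31

Direction: reverse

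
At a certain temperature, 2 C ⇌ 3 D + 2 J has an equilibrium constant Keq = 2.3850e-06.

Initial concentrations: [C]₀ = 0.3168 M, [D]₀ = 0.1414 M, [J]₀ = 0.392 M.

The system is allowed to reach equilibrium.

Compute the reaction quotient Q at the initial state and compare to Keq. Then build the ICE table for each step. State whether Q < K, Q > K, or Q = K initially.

Q₀ = 0.004329 vs Keq = 2.3850e-06 ⇒ Q>K, reverse
Step 1:
                    C           D           J
  init         0.3168      0.1414       0.392
  Δ           0.08366     -0.1255    -0.08366
  eq           0.4005      0.0159      0.3083
  solve Keq expr → x = -0.04183; check Q = 2.3850e-06

Q₀ = 0.004329; Q > K (proceeds reverse)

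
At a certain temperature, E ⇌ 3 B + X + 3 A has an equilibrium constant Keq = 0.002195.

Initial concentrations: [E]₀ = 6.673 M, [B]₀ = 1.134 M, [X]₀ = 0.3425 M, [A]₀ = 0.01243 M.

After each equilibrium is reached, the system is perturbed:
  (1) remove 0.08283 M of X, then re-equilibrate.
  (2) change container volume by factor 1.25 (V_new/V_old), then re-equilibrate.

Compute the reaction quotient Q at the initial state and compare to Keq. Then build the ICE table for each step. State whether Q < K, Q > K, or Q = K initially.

Q₀ = 1.4374e-07 vs Keq = 0.002195 ⇒ Q<K, forward
Step 1:
                    E           B           X           A
  Initial       6.673       1.134      0.3425     0.01243
  Change     -0.07568      0.2271     0.07568      0.2271
  Equil         6.597       1.361      0.4182      0.2395
  solve Keq expr → x = 0.07568; check Q = 0.002195
Then remove 0.08283 M of X.
Step 2:
                    E           B           X           A
  Initial       6.597       1.361      0.3354      0.2395
  Change    -0.004779     0.01434    0.004779     0.01434
  Equil         6.593       1.375      0.3401      0.2538
  solve Keq expr → x = 0.004779; check Q = 0.002195
Then change container volume by factor 1.25 (V_new/V_old).
Step 3:
                    E           B           X           A
  Initial       5.274         1.1      0.2721      0.2031
  Change     -0.02744     0.08233     0.02744     0.08233
  Equil         5.247       1.183      0.2995      0.2854
  solve Keq expr → x = 0.02744; check Q = 0.002195

Q₀ = 1.4374e-07; Q < K (proceeds forward)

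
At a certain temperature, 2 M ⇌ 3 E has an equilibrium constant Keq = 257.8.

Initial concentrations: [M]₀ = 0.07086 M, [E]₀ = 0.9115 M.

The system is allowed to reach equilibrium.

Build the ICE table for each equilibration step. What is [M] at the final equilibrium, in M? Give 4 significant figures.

Q₀ = 150.8 vs Keq = 257.8 ⇒ Q<K, forward
Step 1:
                    M           E
  I           0.07086      0.9115
  C          -0.01468     0.02203
  E           0.05618      0.9335
  solve Keq expr → x = 0.007342; check Q = 257.8

[M]_eq = 0.05618 M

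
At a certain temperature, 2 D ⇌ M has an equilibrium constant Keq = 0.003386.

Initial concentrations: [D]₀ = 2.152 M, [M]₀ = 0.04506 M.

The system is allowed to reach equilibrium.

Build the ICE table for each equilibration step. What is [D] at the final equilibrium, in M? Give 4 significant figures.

[D]_eq = 2.209 M

Q₀ = 0.00973 vs Keq = 0.003386 ⇒ Q>K, reverse
Step 1:
                   D          M
  init         2.152    0.04506
  Δ          0.05707   -0.02854
  eq           2.209    0.01652
  solve Keq expr → x = -0.02854; check Q = 0.003386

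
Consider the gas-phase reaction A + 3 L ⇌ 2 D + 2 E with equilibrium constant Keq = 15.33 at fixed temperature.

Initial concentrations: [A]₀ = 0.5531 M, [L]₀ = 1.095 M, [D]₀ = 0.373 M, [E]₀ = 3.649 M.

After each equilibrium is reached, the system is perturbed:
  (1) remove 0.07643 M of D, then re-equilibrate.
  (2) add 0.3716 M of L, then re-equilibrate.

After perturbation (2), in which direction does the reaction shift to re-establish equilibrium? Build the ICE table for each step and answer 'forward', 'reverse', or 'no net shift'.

Direction: forward

Q₀ = 2.551 vs Keq = 15.33 ⇒ Q<K, forward
Step 1:
                    A           L           D           E
  Initial      0.5531       1.095       0.373       3.649
  Change     -0.08448     -0.2534       0.169       0.169
  Equil        0.4686      0.8416       0.542       3.818
  solve Keq expr → x = 0.08448; check Q = 15.33
Then remove 0.07643 M of D.
Step 2:
                    A           L           D           E
  Initial      0.4686      0.8416      0.4655       3.818
  Change      -0.0135     -0.0405       0.027       0.027
  Equil        0.4551      0.8011      0.4925       3.845
  solve Keq expr → x = 0.0135; check Q = 15.33
Then add 0.3716 M of L.
Step 3:
                    A           L           D           E
  Initial      0.4551       1.173      0.4925       3.845
  Change     -0.06023     -0.1807      0.1205      0.1205
  Equil        0.3949       0.992       0.613       3.965
  solve Keq expr → x = 0.06023; check Q = 15.33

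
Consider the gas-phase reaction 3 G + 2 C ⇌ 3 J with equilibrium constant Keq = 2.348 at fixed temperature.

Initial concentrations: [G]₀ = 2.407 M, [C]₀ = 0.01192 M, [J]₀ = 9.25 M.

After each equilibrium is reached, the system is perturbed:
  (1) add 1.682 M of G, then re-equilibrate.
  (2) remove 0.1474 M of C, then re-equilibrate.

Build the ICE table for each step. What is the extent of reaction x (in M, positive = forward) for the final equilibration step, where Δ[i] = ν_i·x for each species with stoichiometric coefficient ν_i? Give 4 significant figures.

x = -0.04341 M

Q₀ = 3.9943e+05 vs Keq = 2.348 ⇒ Q>K, reverse
Step 1:
                   G          C          J
  init         2.407    0.01192       9.25
  Δ            2.022      1.348     -2.022
  eq           4.429       1.36      7.228
  solve Keq expr → x = -0.6742; check Q = 2.348
Then add 1.682 M of G.
Step 2:
                   G          C          J
  init         6.111       1.36      7.228
  Δ          -0.4759    -0.3173     0.4759
  eq           5.636      1.043      7.703
  solve Keq expr → x = 0.1586; check Q = 2.348
Then remove 0.1474 M of C.
Step 3:
                   G          C          J
  init         5.636     0.8956      7.703
  Δ           0.1302    0.08682    -0.1302
  eq           5.766     0.9824      7.573
  solve Keq expr → x = -0.04341; check Q = 2.348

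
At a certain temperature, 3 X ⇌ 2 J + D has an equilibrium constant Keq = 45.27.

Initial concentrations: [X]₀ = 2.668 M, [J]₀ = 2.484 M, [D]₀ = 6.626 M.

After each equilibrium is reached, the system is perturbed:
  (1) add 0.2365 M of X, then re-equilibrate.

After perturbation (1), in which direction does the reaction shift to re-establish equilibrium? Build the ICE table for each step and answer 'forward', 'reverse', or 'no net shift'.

Direction: forward

Q₀ = 2.153 vs Keq = 45.27 ⇒ Q<K, forward
Step 1:
                    X           J           D
  Initial       2.668       2.484       6.626
  Change       -1.438      0.9587      0.4794
  Equil          1.23       3.443       7.105
  solve Keq expr → x = 0.4794; check Q = 45.27
Then add 0.2365 M of X.
Step 2:
                    X           J           D
  Initial       1.466       3.443       7.105
  Change      -0.2009      0.1339     0.06695
  Equil         1.266       3.577       7.172
  solve Keq expr → x = 0.06695; check Q = 45.27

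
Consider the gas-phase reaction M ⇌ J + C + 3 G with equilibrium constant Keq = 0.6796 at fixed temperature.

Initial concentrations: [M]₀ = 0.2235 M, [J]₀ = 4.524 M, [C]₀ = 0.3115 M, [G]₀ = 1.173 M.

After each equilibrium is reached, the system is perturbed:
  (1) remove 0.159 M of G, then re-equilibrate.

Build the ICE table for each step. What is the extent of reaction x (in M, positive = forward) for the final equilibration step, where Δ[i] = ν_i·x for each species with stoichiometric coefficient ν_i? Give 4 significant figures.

x = 0.03186 M

Q₀ = 10.18 vs Keq = 0.6796 ⇒ Q>K, reverse
Step 1:
                   M          J          C          G
  I           0.2235      4.524     0.3115      1.173
  C           0.1523    -0.1523    -0.1523     -0.457
  E           0.3758      4.372     0.1592      0.716
  solve Keq expr → x = -0.1523; check Q = 0.6796
Then remove 0.159 M of G.
Step 2:
                   M          J          C          G
  I           0.3758      4.372     0.1592      0.557
  C         -0.03186    0.03186    0.03186    0.09557
  E            0.344      4.404      0.191     0.6526
  solve Keq expr → x = 0.03186; check Q = 0.6796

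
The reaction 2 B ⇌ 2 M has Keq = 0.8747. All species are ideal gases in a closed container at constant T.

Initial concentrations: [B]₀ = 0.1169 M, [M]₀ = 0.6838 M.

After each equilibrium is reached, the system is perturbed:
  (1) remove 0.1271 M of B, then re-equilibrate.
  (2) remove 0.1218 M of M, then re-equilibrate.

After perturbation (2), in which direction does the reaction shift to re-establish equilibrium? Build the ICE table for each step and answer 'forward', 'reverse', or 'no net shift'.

Direction: forward

Q₀ = 34.22 vs Keq = 0.8747 ⇒ Q>K, reverse
Step 1:
                   B          M
  I           0.1169     0.6838
  C           0.2968    -0.2968
  E           0.4137      0.387
  solve Keq expr → x = -0.1484; check Q = 0.8747
Then remove 0.1271 M of B.
Step 2:
                   B          M
  I           0.2866      0.387
  C          0.06142   -0.06142
  E           0.3481     0.3255
  solve Keq expr → x = -0.03071; check Q = 0.8747
Then remove 0.1218 M of M.
Step 3:
                   B          M
  I           0.3481     0.2037
  C         -0.06294    0.06294
  E           0.2851     0.2667
  solve Keq expr → x = 0.03147; check Q = 0.8747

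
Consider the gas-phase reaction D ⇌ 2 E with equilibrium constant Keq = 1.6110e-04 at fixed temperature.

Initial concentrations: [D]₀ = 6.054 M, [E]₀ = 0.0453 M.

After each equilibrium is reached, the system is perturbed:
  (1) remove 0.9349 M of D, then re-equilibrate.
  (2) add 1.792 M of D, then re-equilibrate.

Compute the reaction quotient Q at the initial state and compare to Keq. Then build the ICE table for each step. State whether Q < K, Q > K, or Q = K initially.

Q₀ = 3.3896e-04 vs Keq = 1.6110e-04 ⇒ Q>K, reverse
Step 1:
                    D           E
  Initial       6.054      0.0453
  Change     0.007026    -0.01405
  Equil         6.061     0.03125
  solve Keq expr → x = -0.007026; check Q = 1.6110e-04
Then remove 0.9349 M of D.
Step 2:
                    D           E
  Initial       5.126     0.03125
  Change     0.001254   -0.002507
  Equil         5.127     0.02874
  solve Keq expr → x = -0.001254; check Q = 1.6110e-04
Then add 1.792 M of D.
Step 3:
                    D           E
  Initial       6.919     0.02874
  Change    -0.002321    0.004641
  Equil         6.917     0.03338
  solve Keq expr → x = 0.002321; check Q = 1.6110e-04

Q₀ = 3.3896e-04; Q > K (proceeds reverse)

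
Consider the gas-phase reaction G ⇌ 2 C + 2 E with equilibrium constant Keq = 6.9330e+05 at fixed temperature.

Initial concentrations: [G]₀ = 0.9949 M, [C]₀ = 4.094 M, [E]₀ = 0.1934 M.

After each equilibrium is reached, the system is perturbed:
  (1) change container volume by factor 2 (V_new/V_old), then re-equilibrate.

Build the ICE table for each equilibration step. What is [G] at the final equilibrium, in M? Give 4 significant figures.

[G]_eq = 1.5902e-05 M

Q₀ = 0.6301 vs Keq = 6.9330e+05 ⇒ Q<K, forward
Step 1:
                    G           C           E
  init         0.9949       4.094      0.1934
  Δ           -0.9946       1.989       1.989
  eq       2.5430e-04       6.083       2.183
  solve Keq expr → x = 0.9946; check Q = 6.9330e+05
Then change container volume by factor 2 (V_new/V_old).
Step 2:
                    G           C           E
  init     1.2715e-04       3.042       1.091
  Δ       -1.1125e-04  2.2249e-04  2.2249e-04
  eq       1.5902e-05       3.042       1.092
  solve Keq expr → x = 1.1125e-04; check Q = 6.9330e+05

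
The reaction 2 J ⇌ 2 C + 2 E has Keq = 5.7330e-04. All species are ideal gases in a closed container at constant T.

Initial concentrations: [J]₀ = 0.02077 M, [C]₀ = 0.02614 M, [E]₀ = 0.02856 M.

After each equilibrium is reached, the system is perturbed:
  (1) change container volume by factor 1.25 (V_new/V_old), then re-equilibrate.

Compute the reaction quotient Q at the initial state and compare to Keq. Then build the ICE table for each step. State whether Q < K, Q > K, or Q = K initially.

Q₀ = 0.001292 vs Keq = 5.7330e-04 ⇒ Q>K, reverse
Step 1:
                   J          C          E
  init       0.02077    0.02614    0.02856
  Δ         0.003309  -0.003309  -0.003309
  eq         0.02408    0.02283    0.02525
  solve Keq expr → x = -0.001654; check Q = 5.7330e-04
Then change container volume by factor 1.25 (V_new/V_old).
Step 2:
                   J          C          E
  init       0.01926    0.01827     0.0202
  Δ        -0.001445   0.001445   0.001445
  eq         0.01782    0.01971    0.02165
  solve Keq expr → x = 7.2230e-04; check Q = 5.7330e-04

Q₀ = 0.001292; Q > K (proceeds reverse)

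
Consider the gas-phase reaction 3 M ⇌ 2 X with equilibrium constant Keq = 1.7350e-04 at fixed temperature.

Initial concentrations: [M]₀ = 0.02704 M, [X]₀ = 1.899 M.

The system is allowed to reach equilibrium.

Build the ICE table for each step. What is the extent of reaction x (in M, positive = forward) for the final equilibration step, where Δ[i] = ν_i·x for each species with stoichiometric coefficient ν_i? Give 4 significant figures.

Q₀ = 1.8240e+05 vs Keq = 1.7350e-04 ⇒ Q>K, reverse
Step 1:
                  M         X
  Initial   0.02704     1.899
  Change      2.757    -1.838
  Equil       2.784   0.06118
  solve Keq expr → x = -0.9189; check Q = 1.7350e-04

x = -0.9189 M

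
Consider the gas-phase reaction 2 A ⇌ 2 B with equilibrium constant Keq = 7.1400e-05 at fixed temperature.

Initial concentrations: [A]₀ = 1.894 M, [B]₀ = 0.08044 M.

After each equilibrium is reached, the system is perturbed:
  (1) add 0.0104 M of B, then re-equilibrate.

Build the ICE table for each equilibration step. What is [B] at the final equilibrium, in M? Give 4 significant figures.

[B]_eq = 0.01663 M

Q₀ = 0.001804 vs Keq = 7.1400e-05 ⇒ Q>K, reverse
Step 1:
                  A         B
  I           1.894   0.08044
  C          0.0639   -0.0639
  E           1.958   0.01654
  solve Keq expr → x = -0.03195; check Q = 7.1400e-05
Then add 0.0104 M of B.
Step 2:
                  A         B
  I           1.958   0.02694
  C         0.01031  -0.01031
  E           1.968   0.01663
  solve Keq expr → x = -0.005156; check Q = 7.1400e-05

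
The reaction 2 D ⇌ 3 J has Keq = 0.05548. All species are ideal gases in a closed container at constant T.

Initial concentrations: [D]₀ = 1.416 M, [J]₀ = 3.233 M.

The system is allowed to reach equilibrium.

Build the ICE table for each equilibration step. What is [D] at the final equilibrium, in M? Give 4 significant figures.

[D]_eq = 3.038 M

Q₀ = 16.85 vs Keq = 0.05548 ⇒ Q>K, reverse
Step 1:
                  D         J
  Initial     1.416     3.233
  Change      1.622    -2.433
  Equil       3.038       0.8
  solve Keq expr → x = -0.811; check Q = 0.05548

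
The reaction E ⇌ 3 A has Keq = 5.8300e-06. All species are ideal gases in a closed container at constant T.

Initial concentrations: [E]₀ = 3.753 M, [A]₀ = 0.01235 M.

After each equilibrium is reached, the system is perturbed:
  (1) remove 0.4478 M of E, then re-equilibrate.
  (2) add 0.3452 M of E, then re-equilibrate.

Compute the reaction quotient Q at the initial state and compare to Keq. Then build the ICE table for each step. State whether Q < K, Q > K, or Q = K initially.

Q₀ = 5.0191e-07 vs Keq = 5.8300e-06 ⇒ Q<K, forward
Step 1:
                  E         A
  Initial     3.753   0.01235
  Change  -0.005202   0.01561
  Equil       3.748   0.02796
  solve Keq expr → x = 0.005202; check Q = 5.8300e-06
Then remove 0.4478 M of E.
Step 2:
                  E         A
  Initial       3.3   0.02796
  Change  3.8665e-04  -0.00116
  Equil         3.3    0.0268
  solve Keq expr → x = -3.8665e-04; check Q = 5.8300e-06
Then add 0.3452 M of E.
Step 3:
                  E         A
  Initial     3.646    0.0268
  Change  -3.0089e-04 9.0268e-04
  Equil       3.645    0.0277
  solve Keq expr → x = 3.0089e-04; check Q = 5.8300e-06

Q₀ = 5.0191e-07; Q < K (proceeds forward)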